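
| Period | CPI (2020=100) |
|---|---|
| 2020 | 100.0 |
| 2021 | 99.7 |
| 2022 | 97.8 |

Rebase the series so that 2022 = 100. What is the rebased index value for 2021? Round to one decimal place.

101.9

Rebased(2021) = 99.7 / 97.8 × 100 = 101.9427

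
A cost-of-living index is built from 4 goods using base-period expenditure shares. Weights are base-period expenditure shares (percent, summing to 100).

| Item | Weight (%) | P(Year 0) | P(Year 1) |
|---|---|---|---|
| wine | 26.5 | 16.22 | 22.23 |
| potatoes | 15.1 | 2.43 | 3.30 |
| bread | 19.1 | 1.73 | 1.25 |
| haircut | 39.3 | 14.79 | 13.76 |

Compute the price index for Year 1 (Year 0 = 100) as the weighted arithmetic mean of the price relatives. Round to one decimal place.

wine: 26.5 × (22.23/16.22) = 26.5 × 1.370530 = 36.3191
potatoes: 15.1 × (3.30/2.43) = 15.1 × 1.358025 = 20.5062
bread: 19.1 × (1.25/1.73) = 19.1 × 0.722543 = 13.8006
haircut: 39.3 × (13.76/14.79) = 39.3 × 0.930358 = 36.5631
Index = Σ wᵢ·(p₁ᵢ/p₀ᵢ) = 36.3191 + 20.5062 + 13.8006 + 36.5631 = 107.1889

107.2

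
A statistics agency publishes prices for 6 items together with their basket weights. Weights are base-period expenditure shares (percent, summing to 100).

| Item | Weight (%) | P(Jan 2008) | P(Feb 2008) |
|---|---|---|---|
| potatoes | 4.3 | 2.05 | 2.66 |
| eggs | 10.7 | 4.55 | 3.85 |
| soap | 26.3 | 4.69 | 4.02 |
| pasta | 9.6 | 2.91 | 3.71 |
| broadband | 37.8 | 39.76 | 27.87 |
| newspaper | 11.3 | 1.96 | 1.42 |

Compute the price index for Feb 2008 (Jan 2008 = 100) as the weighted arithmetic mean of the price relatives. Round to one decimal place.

potatoes: 4.3 × (2.66/2.05) = 4.3 × 1.297561 = 5.5795
eggs: 10.7 × (3.85/4.55) = 10.7 × 0.846154 = 9.0538
soap: 26.3 × (4.02/4.69) = 26.3 × 0.857143 = 22.5429
pasta: 9.6 × (3.71/2.91) = 9.6 × 1.274914 = 12.2392
broadband: 37.8 × (27.87/39.76) = 37.8 × 0.700956 = 26.4961
newspaper: 11.3 × (1.42/1.96) = 11.3 × 0.724490 = 8.1867
Index = Σ wᵢ·(p₁ᵢ/p₀ᵢ) = 5.5795 + 9.0538 + 22.5429 + 12.2392 + 26.4961 + 8.1867 = 84.0983

84.1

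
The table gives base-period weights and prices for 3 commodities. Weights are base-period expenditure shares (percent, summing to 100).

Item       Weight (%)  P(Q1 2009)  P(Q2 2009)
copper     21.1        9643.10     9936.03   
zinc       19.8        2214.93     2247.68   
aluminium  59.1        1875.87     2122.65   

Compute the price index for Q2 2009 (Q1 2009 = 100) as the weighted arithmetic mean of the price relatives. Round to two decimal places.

108.71

copper: 21.1 × (9936.03/9643.10) = 21.1 × 1.030377 = 21.7410
zinc: 19.8 × (2247.68/2214.93) = 19.8 × 1.014786 = 20.0928
aluminium: 59.1 × (2122.65/1875.87) = 59.1 × 1.131555 = 66.8749
Index = Σ wᵢ·(p₁ᵢ/p₀ᵢ) = 21.7410 + 20.0928 + 66.8749 = 108.7086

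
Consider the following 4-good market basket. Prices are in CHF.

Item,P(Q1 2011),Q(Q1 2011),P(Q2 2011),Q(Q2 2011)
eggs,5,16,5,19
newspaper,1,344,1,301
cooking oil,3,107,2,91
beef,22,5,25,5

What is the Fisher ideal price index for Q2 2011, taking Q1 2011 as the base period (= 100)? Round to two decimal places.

89.74

Laspeyres component (base-period weights):
ΣP(Q2 2011)Q(Q1 2011) = 5×16 + 1×344 + 2×107 + 25×5 = 80 + 344 + 214 + 125 = 763
ΣP(Q1 2011)Q(Q1 2011) = 5×16 + 1×344 + 3×107 + 22×5 = 80 + 344 + 321 + 110 = 855
L = 763 / 855 × 100 = 89.2398
Paasche component (current-period weights):
ΣP(Q2 2011)Q(Q2 2011) = 5×19 + 1×301 + 2×91 + 25×5 = 95 + 301 + 182 + 125 = 703
ΣP(Q1 2011)Q(Q2 2011) = 5×19 + 1×301 + 3×91 + 22×5 = 95 + 301 + 273 + 110 = 779
P = 703 / 779 × 100 = 90.2439
Fisher = √(L × P) = √(89.2398 × 90.2439) = 89.7404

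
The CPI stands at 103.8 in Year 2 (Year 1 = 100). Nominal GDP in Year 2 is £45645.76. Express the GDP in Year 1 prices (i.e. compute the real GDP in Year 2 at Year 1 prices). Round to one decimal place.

Real = Nominal ÷ (Index/100) = 45645.76 ÷ (103.8/100)
     = 45645.76 ÷ 1.038 = 43974.7206

43974.7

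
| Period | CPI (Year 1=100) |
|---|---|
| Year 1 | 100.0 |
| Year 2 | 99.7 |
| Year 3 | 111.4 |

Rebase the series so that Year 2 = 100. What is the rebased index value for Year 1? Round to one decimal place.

Rebased(Year 1) = 100.0 / 99.7 × 100 = 100.3009

100.3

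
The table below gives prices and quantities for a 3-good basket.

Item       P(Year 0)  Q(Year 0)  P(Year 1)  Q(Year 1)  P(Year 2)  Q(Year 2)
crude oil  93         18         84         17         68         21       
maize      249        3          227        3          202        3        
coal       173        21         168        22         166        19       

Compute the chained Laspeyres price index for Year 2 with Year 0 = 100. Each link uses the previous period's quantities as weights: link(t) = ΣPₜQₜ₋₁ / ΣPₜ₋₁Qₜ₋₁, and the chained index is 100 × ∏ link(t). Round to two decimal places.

88.13

Link Year 0→Year 1:
ΣP(Year 1)Q(Year 0) = 84×18 + 227×3 + 168×21 = 1512 + 681 + 3528 = 5721
ΣP(Year 0)Q(Year 0) = 93×18 + 249×3 + 173×21 = 1674 + 747 + 3633 = 6054
link = 5721/6054 = 0.944995
Link Year 1→Year 2:
ΣP(Year 2)Q(Year 1) = 68×17 + 202×3 + 166×22 = 1156 + 606 + 3652 = 5414
ΣP(Year 1)Q(Year 1) = 84×17 + 227×3 + 168×22 = 1428 + 681 + 3696 = 5805
link = 5414/5805 = 0.932644
Chained index = 100 × 0.944995 × 0.932644 = 88.1344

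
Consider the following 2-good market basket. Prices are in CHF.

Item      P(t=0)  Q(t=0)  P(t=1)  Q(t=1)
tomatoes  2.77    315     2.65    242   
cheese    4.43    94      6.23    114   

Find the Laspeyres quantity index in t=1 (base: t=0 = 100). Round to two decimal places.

91.19

Laspeyres quantity index uses base-period prices as weights.
ΣP(t=0)·Q(t=1) = 2.77×242 + 4.43×114 = 670.34 + 505.02 = 1175.36
ΣP(t=0)·Q(t=0) = 2.77×315 + 4.43×94 = 872.55 + 416.42 = 1288.97
Index = 1175.36 / 1288.97 × 100 = 91.1860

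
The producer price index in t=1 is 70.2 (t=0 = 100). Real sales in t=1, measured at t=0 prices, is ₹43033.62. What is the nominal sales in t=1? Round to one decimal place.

Nominal = Real × (Index/100) = 43033.62 × (70.2/100)
        = 43033.62 × 0.702 = 30209.6012

30209.6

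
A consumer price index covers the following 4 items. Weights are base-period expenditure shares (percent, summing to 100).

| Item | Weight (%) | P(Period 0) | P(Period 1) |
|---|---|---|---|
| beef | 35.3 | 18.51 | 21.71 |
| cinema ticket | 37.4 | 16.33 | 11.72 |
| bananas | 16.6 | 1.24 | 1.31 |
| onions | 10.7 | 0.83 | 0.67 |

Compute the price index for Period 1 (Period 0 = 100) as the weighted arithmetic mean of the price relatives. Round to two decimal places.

94.42

beef: 35.3 × (21.71/18.51) = 35.3 × 1.172880 = 41.4026
cinema ticket: 37.4 × (11.72/16.33) = 37.4 × 0.717697 = 26.8419
bananas: 16.6 × (1.31/1.24) = 16.6 × 1.056452 = 17.5371
onions: 10.7 × (0.67/0.83) = 10.7 × 0.807229 = 8.6373
Index = Σ wᵢ·(p₁ᵢ/p₀ᵢ) = 41.4026 + 26.8419 + 17.5371 + 8.6373 = 94.4190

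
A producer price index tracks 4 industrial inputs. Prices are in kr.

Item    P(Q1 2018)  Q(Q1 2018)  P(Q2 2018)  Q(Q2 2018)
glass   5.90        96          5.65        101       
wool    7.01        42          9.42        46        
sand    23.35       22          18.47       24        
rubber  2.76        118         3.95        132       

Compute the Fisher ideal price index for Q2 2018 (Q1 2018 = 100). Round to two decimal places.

106.65

Laspeyres component (base-period weights):
ΣP(Q2 2018)Q(Q1 2018) = 5.65×96 + 9.42×42 + 18.47×22 + 3.95×118 = 542.4 + 395.64 + 406.34 + 466.1 = 1810.48
ΣP(Q1 2018)Q(Q1 2018) = 5.90×96 + 7.01×42 + 23.35×22 + 2.76×118 = 566.4 + 294.42 + 513.7 + 325.68 = 1700.2
L = 1810.48 / 1700.2 × 100 = 106.4863
Paasche component (current-period weights):
ΣP(Q2 2018)Q(Q2 2018) = 5.65×101 + 9.42×46 + 18.47×24 + 3.95×132 = 570.65 + 433.32 + 443.28 + 521.4 = 1968.65
ΣP(Q1 2018)Q(Q2 2018) = 5.90×101 + 7.01×46 + 23.35×24 + 2.76×132 = 595.9 + 322.46 + 560.4 + 364.32 = 1843.08
P = 1968.65 / 1843.08 × 100 = 106.8131
Fisher = √(L × P) = √(106.4863 × 106.8131) = 106.6495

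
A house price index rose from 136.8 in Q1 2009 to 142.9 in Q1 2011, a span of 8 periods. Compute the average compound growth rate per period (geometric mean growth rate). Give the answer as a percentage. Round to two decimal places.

Growth factor = (142.9/136.8)^(1/8) = (1.044591)^(1/8) = 1.005468
Growth rate = 1.005468 − 1 = 0.005468 = 0.5468%

0.55%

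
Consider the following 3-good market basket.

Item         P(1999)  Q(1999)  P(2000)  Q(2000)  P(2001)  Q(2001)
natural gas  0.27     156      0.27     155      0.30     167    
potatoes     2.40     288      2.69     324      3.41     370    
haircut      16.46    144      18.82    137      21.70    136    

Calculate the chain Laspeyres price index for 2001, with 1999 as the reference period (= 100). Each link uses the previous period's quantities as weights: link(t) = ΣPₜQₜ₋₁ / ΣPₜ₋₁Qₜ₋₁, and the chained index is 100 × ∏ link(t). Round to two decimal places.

134.23

Link 1999→2000:
ΣP(2000)Q(1999) = 0.27×156 + 2.69×288 + 18.82×144 = 42.12 + 774.72 + 2710.08 = 3526.92
ΣP(1999)Q(1999) = 0.27×156 + 2.40×288 + 16.46×144 = 42.12 + 691.2 + 2370.24 = 3103.56
link = 3526.92/3103.56 = 1.136411
Link 2000→2001:
ΣP(2001)Q(2000) = 0.30×155 + 3.41×324 + 21.70×137 = 46.5 + 1104.84 + 2972.9 = 4124.24
ΣP(2000)Q(2000) = 0.27×155 + 2.69×324 + 18.82×137 = 41.85 + 871.56 + 2578.34 = 3491.75
link = 4124.24/3491.75 = 1.181138
Chained index = 100 × 1.136411 × 1.181138 = 134.2259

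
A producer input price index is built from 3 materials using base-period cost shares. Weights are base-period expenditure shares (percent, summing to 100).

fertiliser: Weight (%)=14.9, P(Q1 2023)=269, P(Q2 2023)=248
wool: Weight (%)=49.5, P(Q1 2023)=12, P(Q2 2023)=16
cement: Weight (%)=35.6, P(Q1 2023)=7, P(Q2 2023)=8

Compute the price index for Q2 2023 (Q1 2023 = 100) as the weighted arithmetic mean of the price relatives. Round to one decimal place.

fertiliser: 14.9 × (248/269) = 14.9 × 0.921933 = 13.7368
wool: 49.5 × (16/12) = 49.5 × 1.333333 = 66.0000
cement: 35.6 × (8/7) = 35.6 × 1.142857 = 40.6857
Index = Σ wᵢ·(p₁ᵢ/p₀ᵢ) = 13.7368 + 66.0000 + 40.6857 = 120.4225

120.4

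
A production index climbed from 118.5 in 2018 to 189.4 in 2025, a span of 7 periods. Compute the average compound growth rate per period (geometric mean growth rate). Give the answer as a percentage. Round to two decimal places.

Growth factor = (189.4/118.5)^(1/7) = (1.598312)^(1/7) = 1.069288
Growth rate = 1.069288 − 1 = 0.069288 = 6.9288%

6.93%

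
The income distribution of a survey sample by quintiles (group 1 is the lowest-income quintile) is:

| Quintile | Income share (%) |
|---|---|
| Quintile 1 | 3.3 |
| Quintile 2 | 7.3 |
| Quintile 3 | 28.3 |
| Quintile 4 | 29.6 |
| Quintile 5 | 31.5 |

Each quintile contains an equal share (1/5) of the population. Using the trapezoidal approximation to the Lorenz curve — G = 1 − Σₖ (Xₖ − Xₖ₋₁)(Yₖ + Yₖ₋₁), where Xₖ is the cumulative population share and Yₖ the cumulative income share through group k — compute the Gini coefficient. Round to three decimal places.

0.315

Cumulative income shares Yₖ: 0.0330, 0.1060, 0.3890, 0.6850, 1.0000
Σ (Xₖ−Xₖ₋₁)(Yₖ+Yₖ₋₁) = (1/5)(0.0330+0.0000) + (1/5)(0.1060+0.0330) + (1/5)(0.3890+0.1060) + (1/5)(0.6850+0.3890) + (1/5)(1.0000+0.6850)
  = 0.0066 + 0.0278 + 0.0990 + 0.2148 + 0.3370 = 0.6852
G = 1 − 0.6852 = 0.3148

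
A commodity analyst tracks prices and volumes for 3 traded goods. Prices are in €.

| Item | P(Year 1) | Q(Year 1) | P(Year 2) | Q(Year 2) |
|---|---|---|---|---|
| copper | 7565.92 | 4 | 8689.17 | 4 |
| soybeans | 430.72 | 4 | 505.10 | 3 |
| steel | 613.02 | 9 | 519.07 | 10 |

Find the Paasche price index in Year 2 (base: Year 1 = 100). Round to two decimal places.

Paasche price index uses current-period quantities as weights.
ΣP(Year 2)·Q(Year 2) = 8689.17×4 + 505.10×3 + 519.07×10 = 34756.68 + 1515.3 + 5190.7 = 41462.68
ΣP(Year 1)·Q(Year 2) = 7565.92×4 + 430.72×3 + 613.02×10 = 30263.68 + 1292.16 + 6130.2 = 37686.04
Index = 41462.68 / 37686.04 × 100 = 110.0213

110.02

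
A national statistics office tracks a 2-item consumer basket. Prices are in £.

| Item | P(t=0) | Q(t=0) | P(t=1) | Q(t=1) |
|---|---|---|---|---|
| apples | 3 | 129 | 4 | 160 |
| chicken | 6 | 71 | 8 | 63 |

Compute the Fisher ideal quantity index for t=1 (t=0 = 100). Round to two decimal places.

105.54

Laspeyres component (base-period weights):
ΣP(t=0)Q(t=1) = 3×160 + 6×63 = 480 + 378 = 858
ΣP(t=0)Q(t=0) = 3×129 + 6×71 = 387 + 426 = 813
L = 858 / 813 × 100 = 105.5351
Paasche component (current-period weights):
ΣP(t=1)Q(t=1) = 4×160 + 8×63 = 640 + 504 = 1144
ΣP(t=1)Q(t=0) = 4×129 + 8×71 = 516 + 568 = 1084
P = 1144 / 1084 × 100 = 105.5351
Fisher = √(L × P) = √(105.5351 × 105.5351) = 105.5351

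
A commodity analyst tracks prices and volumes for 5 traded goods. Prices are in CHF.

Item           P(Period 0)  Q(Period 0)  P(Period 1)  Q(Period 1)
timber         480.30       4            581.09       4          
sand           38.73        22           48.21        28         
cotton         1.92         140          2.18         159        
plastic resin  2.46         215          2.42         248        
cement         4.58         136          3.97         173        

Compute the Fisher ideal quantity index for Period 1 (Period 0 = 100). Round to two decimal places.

112.06

Laspeyres component (base-period weights):
ΣP(Period 0)Q(Period 1) = 480.30×4 + 38.73×28 + 1.92×159 + 2.46×248 + 4.58×173 = 1921.2 + 1084.44 + 305.28 + 610.08 + 792.34 = 4713.34
ΣP(Period 0)Q(Period 0) = 480.30×4 + 38.73×22 + 1.92×140 + 2.46×215 + 4.58×136 = 1921.2 + 852.06 + 268.8 + 528.9 + 622.88 = 4193.84
L = 4713.34 / 4193.84 × 100 = 112.3872
Paasche component (current-period weights):
ΣP(Period 1)Q(Period 1) = 581.09×4 + 48.21×28 + 2.18×159 + 2.42×248 + 3.97×173 = 2324.36 + 1349.88 + 346.62 + 600.16 + 686.81 = 5307.83
ΣP(Period 1)Q(Period 0) = 581.09×4 + 48.21×22 + 2.18×140 + 2.42×215 + 3.97×136 = 2324.36 + 1060.62 + 305.2 + 520.3 + 539.92 = 4750.4
P = 5307.83 / 4750.4 × 100 = 111.7344
Fisher = √(L × P) = √(112.3872 × 111.7344) = 112.0603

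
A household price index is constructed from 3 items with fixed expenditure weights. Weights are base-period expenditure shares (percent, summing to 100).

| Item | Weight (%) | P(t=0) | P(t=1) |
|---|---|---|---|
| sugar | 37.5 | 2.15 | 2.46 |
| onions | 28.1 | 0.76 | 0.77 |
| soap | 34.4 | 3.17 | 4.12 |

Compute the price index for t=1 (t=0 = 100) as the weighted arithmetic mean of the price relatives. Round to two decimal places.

116.09

sugar: 37.5 × (2.46/2.15) = 37.5 × 1.144186 = 42.9070
onions: 28.1 × (0.77/0.76) = 28.1 × 1.013158 = 28.4697
soap: 34.4 × (4.12/3.17) = 34.4 × 1.299685 = 44.7091
Index = Σ wᵢ·(p₁ᵢ/p₀ᵢ) = 42.9070 + 28.4697 + 44.7091 = 116.0859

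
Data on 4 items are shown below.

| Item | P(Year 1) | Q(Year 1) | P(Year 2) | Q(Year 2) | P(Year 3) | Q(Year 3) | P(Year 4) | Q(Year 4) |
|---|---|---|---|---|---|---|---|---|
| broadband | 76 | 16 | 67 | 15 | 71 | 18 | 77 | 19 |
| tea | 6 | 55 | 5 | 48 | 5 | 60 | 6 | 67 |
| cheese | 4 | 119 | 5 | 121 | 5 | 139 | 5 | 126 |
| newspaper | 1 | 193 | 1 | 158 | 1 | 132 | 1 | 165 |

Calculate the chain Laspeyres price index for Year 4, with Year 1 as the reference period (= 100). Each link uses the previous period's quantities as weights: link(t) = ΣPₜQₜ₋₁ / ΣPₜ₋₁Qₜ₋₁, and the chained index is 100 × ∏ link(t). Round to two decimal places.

106.20

Link Year 1→Year 2:
ΣP(Year 2)Q(Year 1) = 67×16 + 5×55 + 5×119 + 1×193 = 1072 + 275 + 595 + 193 = 2135
ΣP(Year 1)Q(Year 1) = 76×16 + 6×55 + 4×119 + 1×193 = 1216 + 330 + 476 + 193 = 2215
link = 2135/2215 = 0.963883
Link Year 2→Year 3:
ΣP(Year 3)Q(Year 2) = 71×15 + 5×48 + 5×121 + 1×158 = 1065 + 240 + 605 + 158 = 2068
ΣP(Year 2)Q(Year 2) = 67×15 + 5×48 + 5×121 + 1×158 = 1005 + 240 + 605 + 158 = 2008
link = 2068/2008 = 1.029880
Link Year 3→Year 4:
ΣP(Year 4)Q(Year 3) = 77×18 + 6×60 + 5×139 + 1×132 = 1386 + 360 + 695 + 132 = 2573
ΣP(Year 3)Q(Year 3) = 71×18 + 5×60 + 5×139 + 1×132 = 1278 + 300 + 695 + 132 = 2405
link = 2573/2405 = 1.069854
Chained index = 100 × 0.963883 × 1.029880 × 1.069854 = 106.2027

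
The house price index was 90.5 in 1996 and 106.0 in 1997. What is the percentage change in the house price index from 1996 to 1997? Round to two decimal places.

17.13%

Change = (106.0 − 90.5) / 90.5 × 100
       = 15.5 / 90.5 × 100 = 17.1271%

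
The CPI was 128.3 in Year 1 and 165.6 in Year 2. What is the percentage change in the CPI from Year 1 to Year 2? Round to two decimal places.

29.07%

Change = (165.6 − 128.3) / 128.3 × 100
       = 37.3 / 128.3 × 100 = 29.0725%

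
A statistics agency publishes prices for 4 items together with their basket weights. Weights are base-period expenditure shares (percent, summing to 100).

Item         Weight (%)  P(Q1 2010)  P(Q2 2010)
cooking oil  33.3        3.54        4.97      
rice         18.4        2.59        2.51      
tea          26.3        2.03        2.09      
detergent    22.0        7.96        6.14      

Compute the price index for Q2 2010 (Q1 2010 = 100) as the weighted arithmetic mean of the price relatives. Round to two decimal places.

108.63

cooking oil: 33.3 × (4.97/3.54) = 33.3 × 1.403955 = 46.7517
rice: 18.4 × (2.51/2.59) = 18.4 × 0.969112 = 17.8317
tea: 26.3 × (2.09/2.03) = 26.3 × 1.029557 = 27.0773
detergent: 22.0 × (6.14/7.96) = 22.0 × 0.771357 = 16.9698
Index = Σ wᵢ·(p₁ᵢ/p₀ᵢ) = 46.7517 + 17.8317 + 27.0773 + 16.9698 = 108.6305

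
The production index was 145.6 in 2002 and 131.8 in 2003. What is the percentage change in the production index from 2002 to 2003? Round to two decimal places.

Change = (131.8 − 145.6) / 145.6 × 100
       = -13.8 / 145.6 × 100 = -9.4780%

-9.48%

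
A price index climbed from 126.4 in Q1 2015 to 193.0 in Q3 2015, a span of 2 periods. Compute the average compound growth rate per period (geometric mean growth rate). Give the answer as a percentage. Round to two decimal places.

Growth factor = (193.0/126.4)^(1/2) = (1.526899)^(1/2) = 1.235677
Growth rate = 1.235677 − 1 = 0.235677 = 23.5677%

23.57%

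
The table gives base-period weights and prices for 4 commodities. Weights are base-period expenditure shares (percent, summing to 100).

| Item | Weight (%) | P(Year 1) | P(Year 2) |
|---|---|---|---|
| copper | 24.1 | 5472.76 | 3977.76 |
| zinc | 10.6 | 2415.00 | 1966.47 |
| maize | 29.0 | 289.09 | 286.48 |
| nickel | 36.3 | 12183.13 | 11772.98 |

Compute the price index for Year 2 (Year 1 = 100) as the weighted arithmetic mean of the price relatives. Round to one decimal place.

copper: 24.1 × (3977.76/5472.76) = 24.1 × 0.726829 = 17.5166
zinc: 10.6 × (1966.47/2415.00) = 10.6 × 0.814273 = 8.6313
maize: 29.0 × (286.48/289.09) = 29.0 × 0.990972 = 28.7382
nickel: 36.3 × (11772.98/12183.13) = 36.3 × 0.966335 = 35.0779
Index = Σ wᵢ·(p₁ᵢ/p₀ᵢ) = 17.5166 + 8.6313 + 28.7382 + 35.0779 = 89.9640

90.0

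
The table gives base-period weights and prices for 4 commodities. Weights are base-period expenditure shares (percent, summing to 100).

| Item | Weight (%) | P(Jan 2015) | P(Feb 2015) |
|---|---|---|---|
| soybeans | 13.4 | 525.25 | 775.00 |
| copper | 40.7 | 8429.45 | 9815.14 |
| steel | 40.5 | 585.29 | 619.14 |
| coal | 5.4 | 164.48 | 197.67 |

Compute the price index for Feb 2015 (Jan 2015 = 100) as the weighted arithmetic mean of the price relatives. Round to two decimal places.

soybeans: 13.4 × (775.00/525.25) = 13.4 × 1.475488 = 19.7715
copper: 40.7 × (9815.14/8429.45) = 40.7 × 1.164387 = 47.3905
steel: 40.5 × (619.14/585.29) = 40.5 × 1.057835 = 42.8423
coal: 5.4 × (197.67/164.48) = 5.4 × 1.201787 = 6.4897
Index = Σ wᵢ·(p₁ᵢ/p₀ᵢ) = 19.7715 + 47.3905 + 42.8423 + 6.4897 = 116.4940

116.49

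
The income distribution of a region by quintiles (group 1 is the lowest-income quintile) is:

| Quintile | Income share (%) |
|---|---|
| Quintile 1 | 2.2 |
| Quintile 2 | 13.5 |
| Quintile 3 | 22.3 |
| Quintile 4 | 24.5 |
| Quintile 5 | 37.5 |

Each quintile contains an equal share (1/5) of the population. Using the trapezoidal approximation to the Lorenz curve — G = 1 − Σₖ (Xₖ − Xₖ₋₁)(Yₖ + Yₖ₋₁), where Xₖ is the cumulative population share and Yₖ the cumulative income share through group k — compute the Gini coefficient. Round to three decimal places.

0.326

Cumulative income shares Yₖ: 0.0220, 0.1570, 0.3800, 0.6250, 1.0000
Σ (Xₖ−Xₖ₋₁)(Yₖ+Yₖ₋₁) = (1/5)(0.0220+0.0000) + (1/5)(0.1570+0.0220) + (1/5)(0.3800+0.1570) + (1/5)(0.6250+0.3800) + (1/5)(1.0000+0.6250)
  = 0.0044 + 0.0358 + 0.1074 + 0.2010 + 0.3250 = 0.6736
G = 1 − 0.6736 = 0.3264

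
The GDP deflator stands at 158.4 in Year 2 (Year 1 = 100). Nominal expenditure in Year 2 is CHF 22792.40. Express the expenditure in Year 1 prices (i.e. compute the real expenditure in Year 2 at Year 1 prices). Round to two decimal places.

Real = Nominal ÷ (Index/100) = 22792.40 ÷ (158.4/100)
     = 22792.40 ÷ 1.584 = 14389.1414

14389.14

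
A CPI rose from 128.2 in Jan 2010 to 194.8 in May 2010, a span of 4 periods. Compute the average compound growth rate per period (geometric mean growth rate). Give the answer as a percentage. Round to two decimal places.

Growth factor = (194.8/128.2)^(1/4) = (1.519501)^(1/4) = 1.110261
Growth rate = 1.110261 − 1 = 0.110261 = 11.0261%

11.03%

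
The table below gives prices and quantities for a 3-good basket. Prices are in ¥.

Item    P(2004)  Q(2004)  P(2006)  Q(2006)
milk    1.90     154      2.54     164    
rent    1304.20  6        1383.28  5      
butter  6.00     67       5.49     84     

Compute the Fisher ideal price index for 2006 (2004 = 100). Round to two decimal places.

106.28

Laspeyres component (base-period weights):
ΣP(2006)Q(2004) = 2.54×154 + 1383.28×6 + 5.49×67 = 391.16 + 8299.68 + 367.83 = 9058.67
ΣP(2004)Q(2004) = 1.90×154 + 1304.20×6 + 6.00×67 = 292.6 + 7825.2 + 402 = 8519.8
L = 9058.67 / 8519.8 × 100 = 106.3249
Paasche component (current-period weights):
ΣP(2006)Q(2006) = 2.54×164 + 1383.28×5 + 5.49×84 = 416.56 + 6916.4 + 461.16 = 7794.12
ΣP(2004)Q(2006) = 1.90×164 + 1304.20×5 + 6.00×84 = 311.6 + 6521 + 504 = 7336.6
P = 7794.12 / 7336.6 × 100 = 106.2361
Fisher = √(L × P) = √(106.3249 × 106.2361) = 106.2805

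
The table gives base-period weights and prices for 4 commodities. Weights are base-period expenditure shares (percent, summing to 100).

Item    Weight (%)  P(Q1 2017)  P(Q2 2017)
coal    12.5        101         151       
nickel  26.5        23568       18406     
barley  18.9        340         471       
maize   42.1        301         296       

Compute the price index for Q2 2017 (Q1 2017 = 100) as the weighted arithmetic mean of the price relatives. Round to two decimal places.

coal: 12.5 × (151/101) = 12.5 × 1.495050 = 18.6881
nickel: 26.5 × (18406/23568) = 26.5 × 0.780974 = 20.6958
barley: 18.9 × (471/340) = 18.9 × 1.385294 = 26.1821
maize: 42.1 × (296/301) = 42.1 × 0.983389 = 41.4007
Index = Σ wᵢ·(p₁ᵢ/p₀ᵢ) = 18.6881 + 20.6958 + 26.1821 + 41.4007 = 106.9667

106.97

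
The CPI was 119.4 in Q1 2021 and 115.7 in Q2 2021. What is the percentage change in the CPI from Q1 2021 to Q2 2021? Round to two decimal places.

-3.10%

Change = (115.7 − 119.4) / 119.4 × 100
       = -3.7 / 119.4 × 100 = -3.0988%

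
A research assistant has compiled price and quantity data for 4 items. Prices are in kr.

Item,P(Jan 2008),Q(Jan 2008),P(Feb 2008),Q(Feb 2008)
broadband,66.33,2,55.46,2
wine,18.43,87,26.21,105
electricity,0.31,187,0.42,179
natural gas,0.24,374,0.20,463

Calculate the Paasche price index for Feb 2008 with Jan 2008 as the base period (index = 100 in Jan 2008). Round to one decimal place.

135.6

Paasche price index uses current-period quantities as weights.
ΣP(Feb 2008)·Q(Feb 2008) = 55.46×2 + 26.21×105 + 0.42×179 + 0.20×463 = 110.92 + 2752.05 + 75.18 + 92.6 = 3030.75
ΣP(Jan 2008)·Q(Feb 2008) = 66.33×2 + 18.43×105 + 0.31×179 + 0.24×463 = 132.66 + 1935.15 + 55.49 + 111.12 = 2234.42
Index = 3030.75 / 2234.42 × 100 = 135.6392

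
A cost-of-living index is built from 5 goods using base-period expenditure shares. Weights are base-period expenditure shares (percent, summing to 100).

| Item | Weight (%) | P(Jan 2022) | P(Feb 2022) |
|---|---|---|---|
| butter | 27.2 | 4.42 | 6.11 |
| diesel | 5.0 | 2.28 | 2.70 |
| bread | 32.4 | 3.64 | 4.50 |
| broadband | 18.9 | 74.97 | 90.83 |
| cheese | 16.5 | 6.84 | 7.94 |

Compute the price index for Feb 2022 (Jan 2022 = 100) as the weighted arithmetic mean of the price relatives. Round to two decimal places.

butter: 27.2 × (6.11/4.42) = 27.2 × 1.382353 = 37.6000
diesel: 5.0 × (2.70/2.28) = 5.0 × 1.184211 = 5.9211
bread: 32.4 × (4.50/3.64) = 32.4 × 1.236264 = 40.0549
broadband: 18.9 × (90.83/74.97) = 18.9 × 1.211551 = 22.8983
cheese: 16.5 × (7.94/6.84) = 16.5 × 1.160819 = 19.1535
Index = Σ wᵢ·(p₁ᵢ/p₀ᵢ) = 37.6000 + 5.9211 + 40.0549 + 22.8983 + 19.1535 = 125.6278

125.63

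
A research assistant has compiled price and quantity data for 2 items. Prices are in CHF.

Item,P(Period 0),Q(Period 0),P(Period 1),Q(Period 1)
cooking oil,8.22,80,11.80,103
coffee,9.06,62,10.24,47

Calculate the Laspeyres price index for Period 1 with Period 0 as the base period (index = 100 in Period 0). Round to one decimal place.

129.5

Laspeyres price index uses base-period quantities as weights.
ΣP(Period 1)·Q(Period 0) = 11.80×80 + 10.24×62 = 944 + 634.88 = 1578.88
ΣP(Period 0)·Q(Period 0) = 8.22×80 + 9.06×62 = 657.6 + 561.72 = 1219.32
Index = 1578.88 / 1219.32 × 100 = 129.4886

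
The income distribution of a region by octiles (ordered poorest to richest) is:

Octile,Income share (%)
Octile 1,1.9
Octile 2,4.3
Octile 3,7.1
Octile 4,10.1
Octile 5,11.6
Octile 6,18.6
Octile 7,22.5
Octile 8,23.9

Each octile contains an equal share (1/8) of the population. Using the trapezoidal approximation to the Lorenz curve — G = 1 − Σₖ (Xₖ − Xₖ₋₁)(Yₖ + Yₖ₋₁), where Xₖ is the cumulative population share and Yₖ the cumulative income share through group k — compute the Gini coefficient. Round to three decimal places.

0.351

Cumulative income shares Yₖ: 0.0190, 0.0620, 0.1330, 0.2340, 0.3500, 0.5360, 0.7610, 1.0000
Σ (Xₖ−Xₖ₋₁)(Yₖ+Yₖ₋₁) = (1/8)(0.0190+0.0000) + (1/8)(0.0620+0.0190) + (1/8)(0.1330+0.0620) + (1/8)(0.2340+0.1330) + (1/8)(0.3500+0.2340) + (1/8)(0.5360+0.3500) + (1/8)(0.7610+0.5360) + (1/8)(1.0000+0.7610)
  = 0.0024 + 0.0101 + 0.0244 + 0.0459 + 0.0730 + 0.1108 + 0.1621 + 0.2201 = 0.6488
G = 1 − 0.6488 = 0.3512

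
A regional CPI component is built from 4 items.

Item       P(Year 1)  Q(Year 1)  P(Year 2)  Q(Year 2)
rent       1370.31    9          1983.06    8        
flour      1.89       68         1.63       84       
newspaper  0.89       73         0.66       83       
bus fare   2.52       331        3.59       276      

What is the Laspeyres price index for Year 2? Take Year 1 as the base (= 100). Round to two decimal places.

Laspeyres price index uses base-period quantities as weights.
ΣP(Year 2)·Q(Year 1) = 1983.06×9 + 1.63×68 + 0.66×73 + 3.59×331 = 17847.54 + 110.84 + 48.18 + 1188.29 = 19194.85
ΣP(Year 1)·Q(Year 1) = 1370.31×9 + 1.89×68 + 0.89×73 + 2.52×331 = 12332.79 + 128.52 + 64.97 + 834.12 = 13360.4
Index = 19194.85 / 13360.4 × 100 = 143.6697

143.67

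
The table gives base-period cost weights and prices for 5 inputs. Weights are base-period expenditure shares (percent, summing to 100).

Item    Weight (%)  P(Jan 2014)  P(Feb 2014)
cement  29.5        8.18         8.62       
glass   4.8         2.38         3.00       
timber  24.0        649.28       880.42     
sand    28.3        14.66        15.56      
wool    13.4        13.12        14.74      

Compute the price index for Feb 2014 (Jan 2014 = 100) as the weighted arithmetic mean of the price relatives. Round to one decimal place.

cement: 29.5 × (8.62/8.18) = 29.5 × 1.053790 = 31.0868
glass: 4.8 × (3.00/2.38) = 4.8 × 1.260504 = 6.0504
timber: 24.0 × (880.42/649.28) = 24.0 × 1.355994 = 32.5439
sand: 28.3 × (15.56/14.66) = 28.3 × 1.061392 = 30.0374
wool: 13.4 × (14.74/13.12) = 13.4 × 1.123476 = 15.0546
Index = Σ wᵢ·(p₁ᵢ/p₀ᵢ) = 31.0868 + 6.0504 + 32.5439 + 30.0374 + 15.0546 = 114.7730

114.8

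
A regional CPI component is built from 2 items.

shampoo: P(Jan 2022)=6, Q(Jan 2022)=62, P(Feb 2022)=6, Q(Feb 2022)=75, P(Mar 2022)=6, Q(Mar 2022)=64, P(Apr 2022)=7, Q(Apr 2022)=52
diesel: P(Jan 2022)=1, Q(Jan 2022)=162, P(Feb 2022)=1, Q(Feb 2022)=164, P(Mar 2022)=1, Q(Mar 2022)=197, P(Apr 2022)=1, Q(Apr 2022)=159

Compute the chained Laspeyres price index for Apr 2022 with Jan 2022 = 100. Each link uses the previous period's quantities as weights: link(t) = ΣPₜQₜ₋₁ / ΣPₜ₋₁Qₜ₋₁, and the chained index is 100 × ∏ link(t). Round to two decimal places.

Link Jan 2022→Feb 2022:
ΣP(Feb 2022)Q(Jan 2022) = 6×62 + 1×162 = 372 + 162 = 534
ΣP(Jan 2022)Q(Jan 2022) = 6×62 + 1×162 = 372 + 162 = 534
link = 534/534 = 1.000000
Link Feb 2022→Mar 2022:
ΣP(Mar 2022)Q(Feb 2022) = 6×75 + 1×164 = 450 + 164 = 614
ΣP(Feb 2022)Q(Feb 2022) = 6×75 + 1×164 = 450 + 164 = 614
link = 614/614 = 1.000000
Link Mar 2022→Apr 2022:
ΣP(Apr 2022)Q(Mar 2022) = 7×64 + 1×197 = 448 + 197 = 645
ΣP(Mar 2022)Q(Mar 2022) = 6×64 + 1×197 = 384 + 197 = 581
link = 645/581 = 1.110155
Chained index = 100 × 1.000000 × 1.000000 × 1.110155 = 111.0155

111.02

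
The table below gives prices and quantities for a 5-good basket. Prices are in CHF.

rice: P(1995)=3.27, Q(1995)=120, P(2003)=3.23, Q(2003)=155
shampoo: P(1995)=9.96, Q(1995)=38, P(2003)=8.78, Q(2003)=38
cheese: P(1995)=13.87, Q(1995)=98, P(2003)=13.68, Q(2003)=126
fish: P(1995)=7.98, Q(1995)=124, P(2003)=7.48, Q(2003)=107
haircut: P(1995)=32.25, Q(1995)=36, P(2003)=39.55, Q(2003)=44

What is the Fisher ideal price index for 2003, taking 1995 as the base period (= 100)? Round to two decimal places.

103.51

Laspeyres component (base-period weights):
ΣP(2003)Q(1995) = 3.23×120 + 8.78×38 + 13.68×98 + 7.48×124 + 39.55×36 = 387.6 + 333.64 + 1340.64 + 927.52 + 1423.8 = 4413.2
ΣP(1995)Q(1995) = 3.27×120 + 9.96×38 + 13.87×98 + 7.98×124 + 32.25×36 = 392.4 + 378.48 + 1359.26 + 989.52 + 1161 = 4280.66
L = 4413.2 / 4280.66 × 100 = 103.0963
Paasche component (current-period weights):
ΣP(2003)Q(2003) = 3.23×155 + 8.78×38 + 13.68×126 + 7.48×107 + 39.55×44 = 500.65 + 333.64 + 1723.68 + 800.36 + 1740.2 = 5098.53
ΣP(1995)Q(2003) = 3.27×155 + 9.96×38 + 13.87×126 + 7.98×107 + 32.25×44 = 506.85 + 378.48 + 1747.62 + 853.86 + 1419 = 4905.81
P = 5098.53 / 4905.81 × 100 = 103.9284
Fisher = √(L × P) = √(103.0963 × 103.9284) = 103.5115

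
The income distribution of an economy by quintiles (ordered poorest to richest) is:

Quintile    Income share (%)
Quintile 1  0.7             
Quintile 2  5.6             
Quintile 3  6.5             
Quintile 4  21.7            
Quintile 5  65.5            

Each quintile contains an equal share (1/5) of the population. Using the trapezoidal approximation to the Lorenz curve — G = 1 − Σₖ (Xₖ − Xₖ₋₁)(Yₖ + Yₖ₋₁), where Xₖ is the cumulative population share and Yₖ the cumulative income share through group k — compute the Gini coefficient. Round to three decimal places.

Cumulative income shares Yₖ: 0.0070, 0.0630, 0.1280, 0.3450, 1.0000
Σ (Xₖ−Xₖ₋₁)(Yₖ+Yₖ₋₁) = (1/5)(0.0070+0.0000) + (1/5)(0.0630+0.0070) + (1/5)(0.1280+0.0630) + (1/5)(0.3450+0.1280) + (1/5)(1.0000+0.3450)
  = 0.0014 + 0.0140 + 0.0382 + 0.0946 + 0.2690 = 0.4172
G = 1 − 0.4172 = 0.5828

0.583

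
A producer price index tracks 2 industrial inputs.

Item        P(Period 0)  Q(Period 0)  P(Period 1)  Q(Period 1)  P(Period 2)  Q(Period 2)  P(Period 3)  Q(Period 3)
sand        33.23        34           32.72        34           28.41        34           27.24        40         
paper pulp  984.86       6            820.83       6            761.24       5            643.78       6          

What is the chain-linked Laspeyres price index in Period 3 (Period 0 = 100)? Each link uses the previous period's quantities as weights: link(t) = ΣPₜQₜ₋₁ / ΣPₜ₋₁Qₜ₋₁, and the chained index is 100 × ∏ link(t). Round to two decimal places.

Link Period 0→Period 1:
ΣP(Period 1)Q(Period 0) = 32.72×34 + 820.83×6 = 1112.48 + 4924.98 = 6037.46
ΣP(Period 0)Q(Period 0) = 33.23×34 + 984.86×6 = 1129.82 + 5909.16 = 7038.98
link = 6037.46/7038.98 = 0.857718
Link Period 1→Period 2:
ΣP(Period 2)Q(Period 1) = 28.41×34 + 761.24×6 = 965.94 + 4567.44 = 5533.38
ΣP(Period 1)Q(Period 1) = 32.72×34 + 820.83×6 = 1112.48 + 4924.98 = 6037.46
link = 5533.38/6037.46 = 0.916508
Link Period 2→Period 3:
ΣP(Period 3)Q(Period 2) = 27.24×34 + 643.78×5 = 926.16 + 3218.9 = 4145.06
ΣP(Period 2)Q(Period 2) = 28.41×34 + 761.24×5 = 965.94 + 3806.2 = 4772.14
link = 4145.06/4772.14 = 0.868596
Chained index = 100 × 0.857718 × 0.916508 × 0.868596 = 68.2808

68.28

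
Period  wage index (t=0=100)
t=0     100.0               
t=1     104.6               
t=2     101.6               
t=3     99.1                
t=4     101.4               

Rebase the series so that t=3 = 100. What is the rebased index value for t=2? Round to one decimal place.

102.5

Rebased(t=2) = 101.6 / 99.1 × 100 = 102.5227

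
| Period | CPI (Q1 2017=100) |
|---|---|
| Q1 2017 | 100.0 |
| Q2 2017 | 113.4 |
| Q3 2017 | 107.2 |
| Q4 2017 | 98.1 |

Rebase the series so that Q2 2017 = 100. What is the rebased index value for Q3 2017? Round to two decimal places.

Rebased(Q3 2017) = 107.2 / 113.4 × 100 = 94.5326

94.53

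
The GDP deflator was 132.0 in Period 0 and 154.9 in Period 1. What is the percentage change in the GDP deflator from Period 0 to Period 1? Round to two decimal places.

Change = (154.9 − 132.0) / 132.0 × 100
       = 22.9 / 132.0 × 100 = 17.3485%

17.35%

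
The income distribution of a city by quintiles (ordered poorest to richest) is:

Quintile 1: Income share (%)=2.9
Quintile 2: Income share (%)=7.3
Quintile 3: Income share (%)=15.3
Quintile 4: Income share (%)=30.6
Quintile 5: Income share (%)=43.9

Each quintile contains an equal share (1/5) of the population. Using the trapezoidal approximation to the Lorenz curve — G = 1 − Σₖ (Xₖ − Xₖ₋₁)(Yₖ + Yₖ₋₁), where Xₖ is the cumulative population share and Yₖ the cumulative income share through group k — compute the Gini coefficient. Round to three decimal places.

Cumulative income shares Yₖ: 0.0290, 0.1020, 0.2550, 0.5610, 1.0000
Σ (Xₖ−Xₖ₋₁)(Yₖ+Yₖ₋₁) = (1/5)(0.0290+0.0000) + (1/5)(0.1020+0.0290) + (1/5)(0.2550+0.1020) + (1/5)(0.5610+0.2550) + (1/5)(1.0000+0.5610)
  = 0.0058 + 0.0262 + 0.0714 + 0.1632 + 0.3122 = 0.5788
G = 1 − 0.5788 = 0.4212

0.421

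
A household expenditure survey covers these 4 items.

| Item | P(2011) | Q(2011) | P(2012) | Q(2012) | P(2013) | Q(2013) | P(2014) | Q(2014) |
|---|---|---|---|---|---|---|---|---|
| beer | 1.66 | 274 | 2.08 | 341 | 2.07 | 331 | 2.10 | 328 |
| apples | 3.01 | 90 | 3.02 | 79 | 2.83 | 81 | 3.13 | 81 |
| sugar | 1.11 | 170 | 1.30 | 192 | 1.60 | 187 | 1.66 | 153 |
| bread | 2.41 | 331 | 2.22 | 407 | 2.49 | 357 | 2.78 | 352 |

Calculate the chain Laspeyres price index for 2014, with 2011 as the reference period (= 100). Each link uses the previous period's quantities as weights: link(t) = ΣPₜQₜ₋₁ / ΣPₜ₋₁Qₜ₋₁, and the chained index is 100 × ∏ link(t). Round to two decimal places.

120.40

Link 2011→2012:
ΣP(2012)Q(2011) = 2.08×274 + 3.02×90 + 1.30×170 + 2.22×331 = 569.92 + 271.8 + 221 + 734.82 = 1797.54
ΣP(2011)Q(2011) = 1.66×274 + 3.01×90 + 1.11×170 + 2.41×331 = 454.84 + 270.9 + 188.7 + 797.71 = 1712.15
link = 1797.54/1712.15 = 1.049873
Link 2012→2013:
ΣP(2013)Q(2012) = 2.07×341 + 2.83×79 + 1.60×192 + 2.49×407 = 705.87 + 223.57 + 307.2 + 1013.43 = 2250.07
ΣP(2012)Q(2012) = 2.08×341 + 3.02×79 + 1.30×192 + 2.22×407 = 709.28 + 238.58 + 249.6 + 903.54 = 2101
link = 2250.07/2101 = 1.070952
Link 2013→2014:
ΣP(2014)Q(2013) = 2.10×331 + 3.13×81 + 1.66×187 + 2.78×357 = 695.1 + 253.53 + 310.42 + 992.46 = 2251.51
ΣP(2013)Q(2013) = 2.07×331 + 2.83×81 + 1.60×187 + 2.49×357 = 685.17 + 229.23 + 299.2 + 888.93 = 2102.53
link = 2251.51/2102.53 = 1.070857
Chained index = 100 × 1.049873 × 1.070952 × 1.070857 = 120.4033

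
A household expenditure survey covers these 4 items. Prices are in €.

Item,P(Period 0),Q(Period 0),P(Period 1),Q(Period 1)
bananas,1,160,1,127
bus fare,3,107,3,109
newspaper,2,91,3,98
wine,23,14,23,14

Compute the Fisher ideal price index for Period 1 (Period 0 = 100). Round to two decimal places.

Laspeyres component (base-period weights):
ΣP(Period 1)Q(Period 0) = 1×160 + 3×107 + 3×91 + 23×14 = 160 + 321 + 273 + 322 = 1076
ΣP(Period 0)Q(Period 0) = 1×160 + 3×107 + 2×91 + 23×14 = 160 + 321 + 182 + 322 = 985
L = 1076 / 985 × 100 = 109.2386
Paasche component (current-period weights):
ΣP(Period 1)Q(Period 1) = 1×127 + 3×109 + 3×98 + 23×14 = 127 + 327 + 294 + 322 = 1070
ΣP(Period 0)Q(Period 1) = 1×127 + 3×109 + 2×98 + 23×14 = 127 + 327 + 196 + 322 = 972
P = 1070 / 972 × 100 = 110.0823
Fisher = √(L × P) = √(109.2386 × 110.0823) = 109.6596

109.66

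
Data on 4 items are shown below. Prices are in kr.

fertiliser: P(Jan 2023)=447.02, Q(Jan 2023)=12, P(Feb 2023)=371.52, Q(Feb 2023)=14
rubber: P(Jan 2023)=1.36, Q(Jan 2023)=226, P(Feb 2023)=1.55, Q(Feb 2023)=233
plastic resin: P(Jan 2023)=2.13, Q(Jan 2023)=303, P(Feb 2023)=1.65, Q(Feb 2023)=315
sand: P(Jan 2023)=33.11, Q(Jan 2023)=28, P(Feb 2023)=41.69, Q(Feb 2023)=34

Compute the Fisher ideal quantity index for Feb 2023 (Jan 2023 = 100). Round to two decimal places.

115.69

Laspeyres component (base-period weights):
ΣP(Jan 2023)Q(Feb 2023) = 447.02×14 + 1.36×233 + 2.13×315 + 33.11×34 = 6258.28 + 316.88 + 670.95 + 1125.74 = 8371.85
ΣP(Jan 2023)Q(Jan 2023) = 447.02×12 + 1.36×226 + 2.13×303 + 33.11×28 = 5364.24 + 307.36 + 645.39 + 927.08 = 7244.07
L = 8371.85 / 7244.07 × 100 = 115.5683
Paasche component (current-period weights):
ΣP(Feb 2023)Q(Feb 2023) = 371.52×14 + 1.55×233 + 1.65×315 + 41.69×34 = 5201.28 + 361.15 + 519.75 + 1417.46 = 7499.64
ΣP(Feb 2023)Q(Jan 2023) = 371.52×12 + 1.55×226 + 1.65×303 + 41.69×28 = 4458.24 + 350.3 + 499.95 + 1167.32 = 6475.81
P = 7499.64 / 6475.81 × 100 = 115.8101
Fisher = √(L × P) = √(115.5683 × 115.8101) = 115.6891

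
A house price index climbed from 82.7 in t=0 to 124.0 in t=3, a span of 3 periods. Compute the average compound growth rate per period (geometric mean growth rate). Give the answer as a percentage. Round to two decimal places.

14.46%

Growth factor = (124.0/82.7)^(1/3) = (1.499395)^(1/3) = 1.144560
Growth rate = 1.144560 − 1 = 0.144560 = 14.4560%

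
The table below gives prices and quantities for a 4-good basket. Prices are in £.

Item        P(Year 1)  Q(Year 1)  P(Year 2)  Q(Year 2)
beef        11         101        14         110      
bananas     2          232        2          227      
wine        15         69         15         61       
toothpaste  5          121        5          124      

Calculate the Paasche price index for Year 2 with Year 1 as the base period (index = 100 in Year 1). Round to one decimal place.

Paasche price index uses current-period quantities as weights.
ΣP(Year 2)·Q(Year 2) = 14×110 + 2×227 + 15×61 + 5×124 = 1540 + 454 + 915 + 620 = 3529
ΣP(Year 1)·Q(Year 2) = 11×110 + 2×227 + 15×61 + 5×124 = 1210 + 454 + 915 + 620 = 3199
Index = 3529 / 3199 × 100 = 110.3157

110.3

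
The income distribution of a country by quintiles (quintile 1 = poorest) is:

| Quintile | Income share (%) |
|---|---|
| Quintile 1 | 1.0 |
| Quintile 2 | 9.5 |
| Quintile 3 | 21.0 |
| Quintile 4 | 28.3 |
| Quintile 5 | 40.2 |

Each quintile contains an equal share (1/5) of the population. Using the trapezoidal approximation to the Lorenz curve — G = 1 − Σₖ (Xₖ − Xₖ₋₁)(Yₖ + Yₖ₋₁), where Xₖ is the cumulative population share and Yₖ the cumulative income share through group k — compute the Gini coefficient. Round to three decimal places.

0.389

Cumulative income shares Yₖ: 0.0100, 0.1050, 0.3150, 0.5980, 1.0000
Σ (Xₖ−Xₖ₋₁)(Yₖ+Yₖ₋₁) = (1/5)(0.0100+0.0000) + (1/5)(0.1050+0.0100) + (1/5)(0.3150+0.1050) + (1/5)(0.5980+0.3150) + (1/5)(1.0000+0.5980)
  = 0.0020 + 0.0230 + 0.0840 + 0.1826 + 0.3196 = 0.6112
G = 1 − 0.6112 = 0.3888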